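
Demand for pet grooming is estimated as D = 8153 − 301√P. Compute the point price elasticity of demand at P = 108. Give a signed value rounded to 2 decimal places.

-0.31

dD/dP = −301/(2√P) = -14.4819. At P = 108, D = 5024.92.
Ed = (dD/dP)·(P/D) = (-14.4819) × (108/5024.92) = -0.3112…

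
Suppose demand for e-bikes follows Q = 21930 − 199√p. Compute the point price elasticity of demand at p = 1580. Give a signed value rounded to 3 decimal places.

dQ/dp = −199/(2√p) = -2.50319. At p = 1580, Q = 14019.9.
Ed = (dQ/dp)·(p/Q) = (-2.50319) × (1580/14019.9) = -0.28210…

-0.282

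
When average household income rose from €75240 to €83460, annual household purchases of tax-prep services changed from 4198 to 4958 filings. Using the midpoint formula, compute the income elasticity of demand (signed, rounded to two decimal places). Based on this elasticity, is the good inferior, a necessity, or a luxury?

1.60; luxury

%ΔQ = (4958 − 4198)/[( 4198 + 4958)/2] = 760/4578 = 0.166011…
%ΔIncome = (83460 − 75240)/[( 75240 + 83460)/2] = 8220/79350 = 0.103591…
E_income = (760/4578) / (8220/79350) = 1.6025…
E_income > 1 ⇒ normal good, luxury.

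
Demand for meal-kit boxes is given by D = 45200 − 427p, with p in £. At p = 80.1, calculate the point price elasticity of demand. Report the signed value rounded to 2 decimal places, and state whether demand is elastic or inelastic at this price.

-3.11; elastic

dD/dp = −427. At p = 80.1, D = 45200 − 427(80.1) = 10997.3.
Ed = (dD/dp)·(p/D) = −427 × (80.1/10997.3) = -3.1100…
|Ed| = 3.11 > 1, so demand is elastic.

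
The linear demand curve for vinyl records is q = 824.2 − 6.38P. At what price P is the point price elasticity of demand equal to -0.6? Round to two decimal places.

Ed = −6.38P/(824.2 − 6.38P). Set this equal to -0.6:
6.38P = 0.6·(824.2 − 6.38P) ⇒ 6.38P(1 + 0.6) = 0.6·824.2
P = 0.6·824.2 / (6.38·1.6) = 48.4443…

48.44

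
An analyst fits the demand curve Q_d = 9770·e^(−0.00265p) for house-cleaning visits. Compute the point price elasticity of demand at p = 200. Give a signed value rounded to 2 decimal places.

dQ_d/dp = −0.00265·Q_d = -15.2393. At p = 200, Q_d = 5750.67.
Ed = (dQ_d/dp)·(p/Q_d) = (-15.2393) × (200/5750.67) = -0.53

-0.53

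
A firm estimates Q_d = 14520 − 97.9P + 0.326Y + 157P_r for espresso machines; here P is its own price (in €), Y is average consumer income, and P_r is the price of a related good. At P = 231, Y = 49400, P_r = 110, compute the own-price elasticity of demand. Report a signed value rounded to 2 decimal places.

At the given values, Q_d = 14520 − 97.9(231) + 0.326(49400) + 157(110) = 25279.5.
∂Q_d/∂P = −97.9.
E = (-97.9) × (231/25279.5) = -0.8945…

-0.89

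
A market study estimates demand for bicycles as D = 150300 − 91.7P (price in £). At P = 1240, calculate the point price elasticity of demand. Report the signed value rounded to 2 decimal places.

-3.11

dD/dP = −91.7. At P = 1240, D = 150300 − 91.7(1240) = 36592.
Ed = (dD/dP)·(P/D) = −91.7 × (1240/36592) = -3.1074…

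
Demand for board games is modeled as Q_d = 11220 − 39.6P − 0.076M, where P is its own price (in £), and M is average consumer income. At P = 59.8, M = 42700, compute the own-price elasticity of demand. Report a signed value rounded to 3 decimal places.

At the given values, Q_d = 11220 − 39.6(59.8) − 0.076(42700) = 5606.72.
∂Q_d/∂P = −39.6.
E = (-39.6) × (59.8/5606.72) = -0.42236…

-0.422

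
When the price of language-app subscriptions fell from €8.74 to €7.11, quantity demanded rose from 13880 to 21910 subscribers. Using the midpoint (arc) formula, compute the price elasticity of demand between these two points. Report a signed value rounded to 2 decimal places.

%ΔQ = (21910 − 13880) / [(13880 + 21910)/2] = 8030/17895 = 0.448728…
%ΔP = (7.11 − 8.74) / [(8.74 + 7.11)/2] = -1.63/7.925 = -0.205678…
Arc Ed = %ΔQ / %ΔP = (8030/17895) / (-1.63/7.925) = -2.1817…

-2.18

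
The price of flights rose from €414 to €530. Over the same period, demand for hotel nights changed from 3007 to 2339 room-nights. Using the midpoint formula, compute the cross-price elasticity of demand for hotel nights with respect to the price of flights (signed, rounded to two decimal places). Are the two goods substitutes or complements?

%ΔQ_{hotel nights} = (2339 − 3007)/avg = -668/2673 = -0.249906…
%ΔP_{flights} = (530 − 414)/avg = 116/472 = 0.245762…
E_cross = (-668/2673) / (116/472) = -1.0168…
E_cross < 0 ⇒ the goods are complements.

-1.02; complements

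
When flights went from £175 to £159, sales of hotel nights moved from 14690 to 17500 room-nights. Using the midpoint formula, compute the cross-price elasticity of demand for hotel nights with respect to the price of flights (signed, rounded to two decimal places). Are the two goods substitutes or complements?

%ΔQ_{hotel nights} = (17500 − 14690)/avg = 2810/16095 = 0.174588…
%ΔP_{flights} = (159 − 175)/avg = -16/167 = -0.095808…
E_cross = (2810/16095) / (-16/167) = -1.8222…
E_cross < 0 ⇒ the goods are complements.

-1.82; complements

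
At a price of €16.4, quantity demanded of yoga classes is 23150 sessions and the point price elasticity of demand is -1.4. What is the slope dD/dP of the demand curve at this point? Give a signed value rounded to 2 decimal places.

-1976.22

Ed = (dD/dP)·(P/D) ⇒ dD/dP = Ed·D/P = (-1.4)·23150/16.4 = -1976.2195…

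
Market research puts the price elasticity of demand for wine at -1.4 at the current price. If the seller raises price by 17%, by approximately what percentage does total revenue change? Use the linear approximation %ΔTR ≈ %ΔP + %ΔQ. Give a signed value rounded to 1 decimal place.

%ΔQ ≈ Ed × %ΔP = (-1.4) × (+17%) = -23.8000%
%ΔTR ≈ %ΔP + %ΔQ = (+17%) + (-23.8000%) = -6.8000%

-6.8%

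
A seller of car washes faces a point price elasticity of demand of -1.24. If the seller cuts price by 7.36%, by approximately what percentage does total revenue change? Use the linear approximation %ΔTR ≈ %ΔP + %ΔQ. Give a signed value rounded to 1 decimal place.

%ΔQ ≈ Ed × %ΔP = (-1.24) × (-7.36%) = +9.1264%
%ΔTR ≈ %ΔP + %ΔQ = (-7.36%) + (+9.1264%) = +1.7664%

+1.8%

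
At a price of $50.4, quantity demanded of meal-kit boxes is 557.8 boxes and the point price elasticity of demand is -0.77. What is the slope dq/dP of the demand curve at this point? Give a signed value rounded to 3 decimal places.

Ed = (dq/dP)·(P/q) ⇒ dq/dP = Ed·q/P = (-0.77)·557.8/50.4 = -8.52194…

-8.522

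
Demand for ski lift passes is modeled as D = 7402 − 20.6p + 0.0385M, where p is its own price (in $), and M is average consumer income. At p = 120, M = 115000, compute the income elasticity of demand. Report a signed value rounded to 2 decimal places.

At the given values, D = 7402 − 20.6(120) + 0.0385(115000) = 9357.5.
∂D/∂M = 0.0385.
E = (0.0385) × (115000/9357.5) = 0.4731…

0.47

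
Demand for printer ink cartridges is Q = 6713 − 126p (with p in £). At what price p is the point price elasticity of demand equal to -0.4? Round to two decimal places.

Ed = −126p/(6713 − 126p). Set this equal to -0.4:
126p = 0.4·(6713 − 126p) ⇒ 126p(1 + 0.4) = 0.4·6713
p = 0.4·6713 / (126·1.4) = 15.2222…

15.22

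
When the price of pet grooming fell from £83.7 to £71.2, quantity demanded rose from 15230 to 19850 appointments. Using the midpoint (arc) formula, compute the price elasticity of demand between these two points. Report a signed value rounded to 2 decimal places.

-1.63

%ΔQ = (19850 − 15230) / [(15230 + 19850)/2] = 4620/17540 = 0.263397…
%ΔP = (71.2 − 83.7) / [(83.7 + 71.2)/2] = -12.5/77.45 = -0.161394…
Arc Ed = %ΔQ / %ΔP = (4620/17540) / (-12.5/77.45) = -1.6320…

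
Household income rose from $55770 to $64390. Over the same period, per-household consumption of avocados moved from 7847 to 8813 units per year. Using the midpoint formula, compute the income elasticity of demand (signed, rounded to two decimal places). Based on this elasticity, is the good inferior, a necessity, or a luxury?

0.81; necessity

%ΔQ = (8813 − 7847)/[( 7847 + 8813)/2] = 966/8330 = 0.115966…
%ΔIncome = (64390 − 55770)/[( 55770 + 64390)/2] = 8620/60080 = 0.143475…
E_income = (966/8330) / (8620/60080) = 0.8082…
0 < E_income < 1 ⇒ normal good, necessity.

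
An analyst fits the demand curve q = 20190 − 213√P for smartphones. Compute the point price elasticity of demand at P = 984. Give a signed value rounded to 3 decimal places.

dq/dP = −213/(2√P) = -3.3951. At P = 984, q = 13508.5.
Ed = (dq/dP)·(P/q) = (-3.3951) × (984/13508.5) = -0.24730…

-0.247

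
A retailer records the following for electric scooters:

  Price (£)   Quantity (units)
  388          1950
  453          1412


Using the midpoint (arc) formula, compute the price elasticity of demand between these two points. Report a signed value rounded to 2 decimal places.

-2.07

%ΔQ = (1412 − 1950) / [(1950 + 1412)/2] = -538/1681 = -0.320047…
%ΔP = (453 − 388) / [(388 + 453)/2] = 65/420.5 = 0.154577…
Arc Ed = %ΔQ / %ΔP = (-538/1681) / (65/420.5) = -2.0704…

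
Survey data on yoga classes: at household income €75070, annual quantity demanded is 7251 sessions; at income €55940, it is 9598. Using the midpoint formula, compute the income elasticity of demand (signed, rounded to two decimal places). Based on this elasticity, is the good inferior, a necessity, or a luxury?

%ΔQ = (9598 − 7251)/[( 7251 + 9598)/2] = 2347/8424.5 = 0.278592…
%ΔIncome = (55940 − 75070)/[( 75070 + 55940)/2] = -19130/65505 = -0.292038…
E_income = (2347/8424.5) / (-19130/65505) = -0.9539…
E_income < 0 ⇒ inferior good.

-0.95; inferior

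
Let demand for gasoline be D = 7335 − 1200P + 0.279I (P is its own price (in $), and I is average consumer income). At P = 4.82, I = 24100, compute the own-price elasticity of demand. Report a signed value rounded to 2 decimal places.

At the given values, D = 7335 − 1200(4.82) + 0.279(24100) = 8274.9.
∂D/∂P = −1200.
E = (-1200) × (4.82/8274.9) = -0.6989…

-0.70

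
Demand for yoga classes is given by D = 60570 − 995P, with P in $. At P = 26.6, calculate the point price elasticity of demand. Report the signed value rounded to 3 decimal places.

dD/dP = −995. At P = 26.6, D = 60570 − 995(26.6) = 34103.
Ed = (dD/dP)·(P/D) = −995 × (26.6/34103) = -0.77609…

-0.776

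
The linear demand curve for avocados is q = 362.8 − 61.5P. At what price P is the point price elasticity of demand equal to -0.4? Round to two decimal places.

1.69

Ed = −61.5P/(362.8 − 61.5P). Set this equal to -0.4:
61.5P = 0.4·(362.8 − 61.5P) ⇒ 61.5P(1 + 0.4) = 0.4·362.8
P = 0.4·362.8 / (61.5·1.4) = 1.6854…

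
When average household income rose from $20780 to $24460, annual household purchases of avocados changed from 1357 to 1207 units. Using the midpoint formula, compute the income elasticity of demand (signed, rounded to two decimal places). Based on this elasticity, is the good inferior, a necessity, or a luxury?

%ΔQ = (1207 − 1357)/[( 1357 + 1207)/2] = -150/1282 = -0.117004…
%ΔIncome = (24460 − 20780)/[( 20780 + 24460)/2] = 3680/22620 = 0.162687…
E_income = (-150/1282) / (3680/22620) = -0.7191…
E_income < 0 ⇒ inferior good.

-0.72; inferior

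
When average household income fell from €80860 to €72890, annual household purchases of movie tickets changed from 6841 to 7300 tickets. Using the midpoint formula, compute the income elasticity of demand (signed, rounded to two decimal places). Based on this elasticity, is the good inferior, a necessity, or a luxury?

-0.63; inferior

%ΔQ = (7300 − 6841)/[( 6841 + 7300)/2] = 459/7070.5 = 0.064917…
%ΔIncome = (72890 − 80860)/[( 80860 + 72890)/2] = -7970/76875 = -0.103674…
E_income = (459/7070.5) / (-7970/76875) = -0.6261…
E_income < 0 ⇒ inferior good.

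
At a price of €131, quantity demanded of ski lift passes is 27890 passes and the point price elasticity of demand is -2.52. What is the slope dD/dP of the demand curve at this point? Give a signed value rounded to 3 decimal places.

-536.510

Ed = (dD/dP)·(P/D) ⇒ dD/dP = Ed·D/P = (-2.52)·27890/131 = -536.50992…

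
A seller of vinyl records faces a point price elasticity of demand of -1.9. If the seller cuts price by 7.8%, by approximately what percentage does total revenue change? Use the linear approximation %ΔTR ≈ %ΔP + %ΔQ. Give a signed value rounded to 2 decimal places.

%ΔQ ≈ Ed × %ΔP = (-1.9) × (-7.8%) = +14.8200%
%ΔTR ≈ %ΔP + %ΔQ = (-7.8%) + (+14.8200%) = +7.0200%

+7.02%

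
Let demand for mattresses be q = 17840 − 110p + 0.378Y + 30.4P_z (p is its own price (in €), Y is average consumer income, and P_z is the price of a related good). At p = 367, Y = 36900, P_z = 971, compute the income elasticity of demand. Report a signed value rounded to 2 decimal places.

0.67

At the given values, q = 17840 − 110(367) + 0.378(36900) + 30.4(971) = 20936.6.
∂q/∂Y = 0.378.
E = (0.378) × (36900/20936.6) = 0.6662…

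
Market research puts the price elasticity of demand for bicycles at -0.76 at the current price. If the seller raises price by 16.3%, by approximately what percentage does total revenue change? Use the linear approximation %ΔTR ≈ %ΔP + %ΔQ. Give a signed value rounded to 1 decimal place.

%ΔQ ≈ Ed × %ΔP = (-0.76) × (+16.3%) = -12.3880%
%ΔTR ≈ %ΔP + %ΔQ = (+16.3%) + (-12.3880%) = +3.9120%

+3.9%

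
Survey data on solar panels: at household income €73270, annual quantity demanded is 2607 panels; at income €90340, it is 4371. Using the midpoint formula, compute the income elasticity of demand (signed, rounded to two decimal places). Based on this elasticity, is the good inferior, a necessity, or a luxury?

2.42; luxury

%ΔQ = (4371 − 2607)/[( 2607 + 4371)/2] = 1764/3489 = 0.505588…
%ΔIncome = (90340 − 73270)/[( 73270 + 90340)/2] = 17070/81805 = 0.208666…
E_income = (1764/3489) / (17070/81805) = 2.4229…
E_income > 1 ⇒ normal good, luxury.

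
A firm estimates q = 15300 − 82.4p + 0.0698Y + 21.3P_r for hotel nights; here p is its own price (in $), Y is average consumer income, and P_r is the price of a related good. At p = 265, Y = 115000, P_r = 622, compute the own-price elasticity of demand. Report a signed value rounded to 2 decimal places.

-1.48

At the given values, q = 15300 − 82.4(265) + 0.0698(115000) + 21.3(622) = 14739.6.
∂q/∂p = −82.4.
E = (-82.4) × (265/14739.6) = -1.4814…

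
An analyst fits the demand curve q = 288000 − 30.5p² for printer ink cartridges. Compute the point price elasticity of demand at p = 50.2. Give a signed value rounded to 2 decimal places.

-0.73

dq/dp = −2·30.5·p = -3062.2. At p = 50.2, q = 211138.78.
Ed = (dq/dp)·(p/q) = (-3062.2) × (50.2/211138.78) = -0.7280…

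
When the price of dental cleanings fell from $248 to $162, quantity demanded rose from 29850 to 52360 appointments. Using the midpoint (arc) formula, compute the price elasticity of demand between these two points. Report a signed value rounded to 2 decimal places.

-1.31

%ΔQ = (52360 − 29850) / [(29850 + 52360)/2] = 22510/41105 = 0.547621…
%ΔP = (162 − 248) / [(248 + 162)/2] = -86/205 = -0.419512…
Arc Ed = %ΔQ / %ΔP = (22510/41105) / (-86/205) = -1.3053…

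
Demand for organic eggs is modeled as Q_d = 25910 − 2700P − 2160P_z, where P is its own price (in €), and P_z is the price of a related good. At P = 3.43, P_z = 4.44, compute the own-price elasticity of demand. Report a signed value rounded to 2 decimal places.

At the given values, Q_d = 25910 − 2700(3.43) − 2160(4.44) = 7058.6.
∂Q_d/∂P = −2700.
E = (-2700) × (3.43/7058.6) = -1.3120…

-1.31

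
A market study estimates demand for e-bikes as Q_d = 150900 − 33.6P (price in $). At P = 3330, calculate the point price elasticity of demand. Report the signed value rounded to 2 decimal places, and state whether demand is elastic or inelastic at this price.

dQ_d/dP = −33.6. At P = 3330, Q_d = 150900 − 33.6(3330) = 39012.
Ed = (dQ_d/dP)·(P/Q_d) = −33.6 × (3330/39012) = -2.8680…
|Ed| = 2.87 > 1, so demand is elastic.

-2.87; elastic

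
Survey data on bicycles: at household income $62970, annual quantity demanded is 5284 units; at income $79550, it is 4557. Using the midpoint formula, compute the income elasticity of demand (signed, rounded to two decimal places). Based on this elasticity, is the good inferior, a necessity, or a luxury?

-0.64; inferior

%ΔQ = (4557 − 5284)/[( 5284 + 4557)/2] = -727/4920.5 = -0.147749…
%ΔIncome = (79550 − 62970)/[( 62970 + 79550)/2] = 16580/71260 = 0.232669…
E_income = (-727/4920.5) / (16580/71260) = -0.6350…
E_income < 0 ⇒ inferior good.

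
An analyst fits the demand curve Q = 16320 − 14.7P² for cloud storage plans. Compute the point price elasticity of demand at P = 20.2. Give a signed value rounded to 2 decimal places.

-1.16

dQ/dP = −2·14.7·P = -593.88. At P = 20.2, Q = 10321.812.
Ed = (dQ/dP)·(P/Q) = (-593.88) × (20.2/10321.812) = -1.1622…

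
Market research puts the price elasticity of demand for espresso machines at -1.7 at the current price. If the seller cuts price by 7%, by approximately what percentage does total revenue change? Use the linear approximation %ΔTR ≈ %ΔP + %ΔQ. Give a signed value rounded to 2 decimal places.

%ΔQ ≈ Ed × %ΔP = (-1.7) × (-7%) = +11.9000%
%ΔTR ≈ %ΔP + %ΔQ = (-7%) + (+11.9000%) = +4.9000%

+4.90%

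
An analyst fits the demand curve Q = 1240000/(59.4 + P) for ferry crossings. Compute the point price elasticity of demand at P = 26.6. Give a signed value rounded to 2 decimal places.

dQ/dP = −1240000/(59.4 + P)² = -167.658. At P = 26.6, Q = 14418.6.
Ed = (dQ/dP)·(P/Q) = (-167.658) × (26.6/14418.6) = -0.3093…

-0.31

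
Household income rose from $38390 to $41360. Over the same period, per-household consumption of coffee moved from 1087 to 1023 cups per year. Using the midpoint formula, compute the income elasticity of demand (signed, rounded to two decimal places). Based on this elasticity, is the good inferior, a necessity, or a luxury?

%ΔQ = (1023 − 1087)/[( 1087 + 1023)/2] = -64/1055 = -0.060663…
%ΔIncome = (41360 − 38390)/[( 38390 + 41360)/2] = 2970/39875 = 0.074482…
E_income = (-64/1055) / (2970/39875) = -0.8144…
E_income < 0 ⇒ inferior good.

-0.81; inferior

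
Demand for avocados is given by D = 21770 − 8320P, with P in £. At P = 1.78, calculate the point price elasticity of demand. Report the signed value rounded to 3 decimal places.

-2.128

dD/dP = −8320. At P = 1.78, D = 21770 − 8320(1.78) = 6960.4.
Ed = (dD/dP)·(P/D) = −8320 × (1.78/6960.4) = -2.12769…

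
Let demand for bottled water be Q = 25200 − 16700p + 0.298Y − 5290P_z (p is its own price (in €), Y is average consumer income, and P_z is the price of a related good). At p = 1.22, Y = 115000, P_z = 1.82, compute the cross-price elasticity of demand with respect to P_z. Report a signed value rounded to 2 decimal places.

-0.33

At the given values, Q = 25200 − 16700(1.22) + 0.298(115000) − 5290(1.82) = 29468.2.
∂Q/∂P_z = -5290.
E = (-5290) × (1.82/29468.2) = -0.3267…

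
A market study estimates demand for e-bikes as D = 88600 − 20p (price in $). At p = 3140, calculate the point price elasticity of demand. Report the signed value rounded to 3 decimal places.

-2.434

dD/dp = −20. At p = 3140, D = 88600 − 20(3140) = 25800.
Ed = (dD/dp)·(p/D) = −20 × (3140/25800) = -2.43410…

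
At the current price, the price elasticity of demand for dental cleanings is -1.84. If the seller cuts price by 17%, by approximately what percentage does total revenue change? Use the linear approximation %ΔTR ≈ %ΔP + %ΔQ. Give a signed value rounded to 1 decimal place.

%ΔQ ≈ Ed × %ΔP = (-1.84) × (-17%) = +31.2800%
%ΔTR ≈ %ΔP + %ΔQ = (-17%) + (+31.2800%) = +14.2800%

+14.3%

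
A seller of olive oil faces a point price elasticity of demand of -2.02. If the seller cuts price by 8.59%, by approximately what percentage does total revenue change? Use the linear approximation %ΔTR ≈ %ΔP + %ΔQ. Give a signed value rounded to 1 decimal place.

%ΔQ ≈ Ed × %ΔP = (-2.02) × (-8.59%) = +17.3518%
%ΔTR ≈ %ΔP + %ΔQ = (-8.59%) + (+17.3518%) = +8.7618%

+8.8%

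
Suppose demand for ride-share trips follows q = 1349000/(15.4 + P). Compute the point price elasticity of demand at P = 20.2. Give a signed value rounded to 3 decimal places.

dq/dP = −1349000/(15.4 + P)² = -1064.42. At P = 20.2, q = 37893.3.
Ed = (dq/dP)·(P/q) = (-1064.42) × (20.2/37893.3) = -0.56741…

-0.567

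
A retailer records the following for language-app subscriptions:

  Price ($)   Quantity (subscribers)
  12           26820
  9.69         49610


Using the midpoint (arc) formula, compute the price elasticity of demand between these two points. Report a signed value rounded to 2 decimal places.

-2.80

%ΔQ = (49610 − 26820) / [(26820 + 49610)/2] = 22790/38215 = 0.596362…
%ΔP = (9.69 − 12) / [(12 + 9.69)/2] = -2.31/10.845 = -0.213001…
Arc Ed = %ΔQ / %ΔP = (22790/38215) / (-2.31/10.845) = -2.7998…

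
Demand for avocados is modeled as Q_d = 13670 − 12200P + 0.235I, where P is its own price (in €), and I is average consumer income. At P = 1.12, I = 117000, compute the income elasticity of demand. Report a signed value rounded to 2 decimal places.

At the given values, Q_d = 13670 − 12200(1.12) + 0.235(117000) = 27501.
∂Q_d/∂I = 0.235.
E = (0.235) × (117000/27501) = 0.9997…

1.00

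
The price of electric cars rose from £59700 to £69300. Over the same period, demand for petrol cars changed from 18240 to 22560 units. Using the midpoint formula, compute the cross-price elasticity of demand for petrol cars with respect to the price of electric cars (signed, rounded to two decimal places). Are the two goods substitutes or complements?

1.42; substitutes

%ΔQ_{petrol cars} = (22560 − 18240)/avg = 4320/20400 = 0.211764…
%ΔP_{electric cars} = (69300 − 59700)/avg = 9600/64500 = 0.148837…
E_cross = (4320/20400) / (9600/64500) = 1.4227…
E_cross > 0 ⇒ the goods are substitutes.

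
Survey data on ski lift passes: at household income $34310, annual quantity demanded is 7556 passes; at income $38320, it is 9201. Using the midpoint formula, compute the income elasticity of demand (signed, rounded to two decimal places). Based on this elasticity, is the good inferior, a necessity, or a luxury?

1.78; luxury

%ΔQ = (9201 − 7556)/[( 7556 + 9201)/2] = 1645/8378.5 = 0.196335…
%ΔIncome = (38320 − 34310)/[( 34310 + 38320)/2] = 4010/36315 = 0.110422…
E_income = (1645/8378.5) / (4010/36315) = 1.7780…
E_income > 1 ⇒ normal good, luxury.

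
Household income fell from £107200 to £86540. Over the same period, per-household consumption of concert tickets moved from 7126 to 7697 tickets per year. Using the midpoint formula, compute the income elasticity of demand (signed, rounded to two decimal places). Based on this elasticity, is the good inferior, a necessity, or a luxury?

%ΔQ = (7697 − 7126)/[( 7126 + 7697)/2] = 571/7411.5 = 0.077042…
%ΔIncome = (86540 − 107200)/[( 107200 + 86540)/2] = -20660/96870 = -0.213275…
E_income = (571/7411.5) / (-20660/96870) = -0.3612…
E_income < 0 ⇒ inferior good.

-0.36; inferior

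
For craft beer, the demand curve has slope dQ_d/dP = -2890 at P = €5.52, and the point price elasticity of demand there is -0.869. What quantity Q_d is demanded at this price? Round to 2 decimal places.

18357.65

Ed = (dQ_d/dP)·(P/Q_d) ⇒ Q_d = (dQ_d/dP)·P/Ed = (-2890)·5.52/(-0.869) = 18357.6524…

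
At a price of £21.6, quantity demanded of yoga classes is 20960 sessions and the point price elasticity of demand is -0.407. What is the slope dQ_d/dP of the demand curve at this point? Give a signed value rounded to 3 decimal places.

-394.941

Ed = (dQ_d/dP)·(P/Q_d) ⇒ dQ_d/dP = Ed·Q_d/P = (-0.407)·20960/21.6 = -394.94074…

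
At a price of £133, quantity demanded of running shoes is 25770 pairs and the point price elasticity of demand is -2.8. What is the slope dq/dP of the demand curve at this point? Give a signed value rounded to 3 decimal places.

-542.526

Ed = (dq/dP)·(P/q) ⇒ dq/dP = Ed·q/P = (-2.8)·25770/133 = -542.52631…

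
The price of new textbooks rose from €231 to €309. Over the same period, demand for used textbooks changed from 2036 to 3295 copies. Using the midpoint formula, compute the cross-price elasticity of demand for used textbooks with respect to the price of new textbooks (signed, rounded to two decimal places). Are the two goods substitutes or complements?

%ΔQ_{used textbooks} = (3295 − 2036)/avg = 1259/2665.5 = 0.472331…
%ΔP_{new textbooks} = (309 − 231)/avg = 78/270 = 0.288888…
E_cross = (1259/2665.5) / (78/270) = 1.6349…
E_cross > 0 ⇒ the goods are substitutes.

1.63; substitutes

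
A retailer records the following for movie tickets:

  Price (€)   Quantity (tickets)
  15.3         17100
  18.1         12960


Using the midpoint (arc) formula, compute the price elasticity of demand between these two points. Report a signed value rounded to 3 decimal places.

-1.643

%ΔQ = (12960 − 17100) / [(17100 + 12960)/2] = -4140/15030 = -0.275449…
%ΔP = (18.1 − 15.3) / [(15.3 + 18.1)/2] = 2.8/16.7 = 0.167664…
Arc Ed = %ΔQ / %ΔP = (-4140/15030) / (2.8/16.7) = -1.64285…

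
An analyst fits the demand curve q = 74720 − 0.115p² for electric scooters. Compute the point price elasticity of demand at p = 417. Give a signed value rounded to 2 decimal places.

dq/dp = −2·0.115·p = -95.91. At p = 417, q = 54722.765.
Ed = (dq/dp)·(p/q) = (-95.91) × (417/54722.765) = -0.7308…

-0.73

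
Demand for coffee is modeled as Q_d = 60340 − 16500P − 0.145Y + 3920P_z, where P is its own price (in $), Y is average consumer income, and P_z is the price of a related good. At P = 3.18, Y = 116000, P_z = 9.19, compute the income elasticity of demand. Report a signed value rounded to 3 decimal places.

-0.621

At the given values, Q_d = 60340 − 16500(3.18) − 0.145(116000) + 3920(9.19) = 27074.8.
∂Q_d/∂Y = -0.145.
E = (-0.145) × (116000/27074.8) = -0.62124…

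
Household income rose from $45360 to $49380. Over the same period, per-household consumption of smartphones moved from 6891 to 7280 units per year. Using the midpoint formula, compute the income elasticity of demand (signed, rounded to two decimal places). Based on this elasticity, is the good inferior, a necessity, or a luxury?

0.65; necessity

%ΔQ = (7280 − 6891)/[( 6891 + 7280)/2] = 389/7085.5 = 0.054900…
%ΔIncome = (49380 − 45360)/[( 45360 + 49380)/2] = 4020/47370 = 0.084863…
E_income = (389/7085.5) / (4020/47370) = 0.6469…
0 < E_income < 1 ⇒ normal good, necessity.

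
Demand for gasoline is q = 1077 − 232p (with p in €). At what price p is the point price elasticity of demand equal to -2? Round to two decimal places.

3.09

Ed = −232p/(1077 − 232p). Set this equal to -2:
232p = 2·(1077 − 232p) ⇒ 232p(1 + 2) = 2·1077
p = 2·1077 / (232·3) = 3.0948…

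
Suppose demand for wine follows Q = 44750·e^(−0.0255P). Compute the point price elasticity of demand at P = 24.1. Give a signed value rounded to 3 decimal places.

-0.615

dQ/dP = −0.0255·Q = -617.217. At P = 24.1, Q = 24204.6.
Ed = (dQ/dP)·(P/Q) = (-617.217) × (24.1/24204.6) = -0.61455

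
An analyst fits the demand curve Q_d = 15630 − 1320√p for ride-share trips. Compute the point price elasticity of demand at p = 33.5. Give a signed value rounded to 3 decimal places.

-0.478

dQ_d/dp = −1320/(2√p) = -114.031. At p = 33.5, Q_d = 7989.95.
Ed = (dQ_d/dp)·(p/Q_d) = (-114.031) × (33.5/7989.95) = -0.47810…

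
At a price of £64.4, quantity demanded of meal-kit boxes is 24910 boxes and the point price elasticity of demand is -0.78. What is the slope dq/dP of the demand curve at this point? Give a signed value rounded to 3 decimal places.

-301.705

Ed = (dq/dP)·(P/q) ⇒ dq/dP = Ed·q/P = (-0.78)·24910/64.4 = -301.70496…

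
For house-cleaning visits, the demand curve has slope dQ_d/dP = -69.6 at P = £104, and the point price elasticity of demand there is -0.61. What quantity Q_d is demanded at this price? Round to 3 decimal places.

Ed = (dQ_d/dP)·(P/Q_d) ⇒ Q_d = (dQ_d/dP)·P/Ed = (-69.6)·104/(-0.61) = 11866.22950…

11866.230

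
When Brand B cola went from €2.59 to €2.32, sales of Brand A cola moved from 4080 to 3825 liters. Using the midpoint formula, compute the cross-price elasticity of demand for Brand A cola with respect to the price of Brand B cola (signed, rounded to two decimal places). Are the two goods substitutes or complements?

0.59; substitutes

%ΔQ_{Brand A cola} = (3825 − 4080)/avg = -255/3952.5 = -0.064516…
%ΔP_{Brand B cola} = (2.32 − 2.59)/avg = -0.27/2.455 = -0.109979…
E_cross = (-255/3952.5) / (-0.27/2.455) = 0.5866…
E_cross > 0 ⇒ the goods are substitutes.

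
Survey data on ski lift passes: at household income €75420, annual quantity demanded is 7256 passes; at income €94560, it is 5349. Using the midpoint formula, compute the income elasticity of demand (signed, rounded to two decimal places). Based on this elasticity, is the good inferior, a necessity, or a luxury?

-1.34; inferior

%ΔQ = (5349 − 7256)/[( 7256 + 5349)/2] = -1907/6302.5 = -0.302578…
%ΔIncome = (94560 − 75420)/[( 75420 + 94560)/2] = 19140/84990 = 0.225202…
E_income = (-1907/6302.5) / (19140/84990) = -1.3435…
E_income < 0 ⇒ inferior good.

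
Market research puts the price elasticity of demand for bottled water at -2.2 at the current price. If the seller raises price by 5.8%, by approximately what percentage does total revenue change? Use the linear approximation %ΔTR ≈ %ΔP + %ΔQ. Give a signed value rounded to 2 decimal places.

%ΔQ ≈ Ed × %ΔP = (-2.2) × (+5.8%) = -12.7600%
%ΔTR ≈ %ΔP + %ΔQ = (+5.8%) + (-12.7600%) = -6.9600%

-6.96%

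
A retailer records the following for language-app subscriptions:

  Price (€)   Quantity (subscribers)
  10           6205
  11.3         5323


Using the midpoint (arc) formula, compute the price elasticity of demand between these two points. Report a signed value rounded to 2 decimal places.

-1.25

%ΔQ = (5323 − 6205) / [(6205 + 5323)/2] = -882/5764 = -0.153018…
%ΔP = (11.3 − 10) / [(10 + 11.3)/2] = 1.3/10.65 = 0.122065…
Arc Ed = %ΔQ / %ΔP = (-882/5764) / (1.3/10.65) = -1.2535…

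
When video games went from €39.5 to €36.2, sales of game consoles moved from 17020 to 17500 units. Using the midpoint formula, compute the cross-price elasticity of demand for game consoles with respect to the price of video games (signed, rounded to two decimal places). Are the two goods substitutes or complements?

%ΔQ_{game consoles} = (17500 − 17020)/avg = 480/17260 = 0.027809…
%ΔP_{video games} = (36.2 − 39.5)/avg = -3.3/37.85 = -0.087186…
E_cross = (480/17260) / (-3.3/37.85) = -0.3189…
E_cross < 0 ⇒ the goods are complements.

-0.32; complements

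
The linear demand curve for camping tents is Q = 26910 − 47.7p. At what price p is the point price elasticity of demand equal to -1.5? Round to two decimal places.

338.49

Ed = −47.7p/(26910 − 47.7p). Set this equal to -1.5:
47.7p = 1.5·(26910 − 47.7p) ⇒ 47.7p(1 + 1.5) = 1.5·26910
p = 1.5·26910 / (47.7·2.5) = 338.4905…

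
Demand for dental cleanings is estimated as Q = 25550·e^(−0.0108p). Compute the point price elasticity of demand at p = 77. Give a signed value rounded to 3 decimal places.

dQ/dp = −0.0108·Q = -120.131. At p = 77, Q = 11123.2.
Ed = (dQ/dp)·(p/Q) = (-120.131) × (77/11123.2) = -0.8316

-0.832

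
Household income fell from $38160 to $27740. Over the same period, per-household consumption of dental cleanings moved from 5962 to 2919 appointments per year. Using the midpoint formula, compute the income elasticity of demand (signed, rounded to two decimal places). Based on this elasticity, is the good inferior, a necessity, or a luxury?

2.17; luxury

%ΔQ = (2919 − 5962)/[( 5962 + 2919)/2] = -3043/4440.5 = -0.685283…
%ΔIncome = (27740 − 38160)/[( 38160 + 27740)/2] = -10420/32950 = -0.316236…
E_income = (-3043/4440.5) / (-10420/32950) = 2.1669…
E_income > 1 ⇒ normal good, luxury.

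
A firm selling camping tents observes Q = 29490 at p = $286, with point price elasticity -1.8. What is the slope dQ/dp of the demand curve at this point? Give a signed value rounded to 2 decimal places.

-185.60

Ed = (dQ/dp)·(p/Q) ⇒ dQ/dp = Ed·Q/p = (-1.8)·29490/286 = -185.6013…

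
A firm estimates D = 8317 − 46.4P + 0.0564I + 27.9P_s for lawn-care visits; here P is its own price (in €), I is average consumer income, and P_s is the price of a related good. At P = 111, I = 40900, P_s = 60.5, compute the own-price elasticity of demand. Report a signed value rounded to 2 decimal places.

-0.72

At the given values, D = 8317 − 46.4(111) + 0.0564(40900) + 27.9(60.5) = 7161.31.
∂D/∂P = −46.4.
E = (-46.4) × (111/7161.31) = -0.7191…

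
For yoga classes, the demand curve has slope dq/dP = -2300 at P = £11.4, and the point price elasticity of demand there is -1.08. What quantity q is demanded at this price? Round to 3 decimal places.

Ed = (dq/dP)·(P/q) ⇒ q = (dq/dP)·P/Ed = (-2300)·11.4/(-1.08) = 24277.77777…

24277.778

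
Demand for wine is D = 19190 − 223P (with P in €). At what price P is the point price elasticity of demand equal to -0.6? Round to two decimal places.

Ed = −223P/(19190 − 223P). Set this equal to -0.6:
223P = 0.6·(19190 − 223P) ⇒ 223P(1 + 0.6) = 0.6·19190
P = 0.6·19190 / (223·1.6) = 32.2701…

32.27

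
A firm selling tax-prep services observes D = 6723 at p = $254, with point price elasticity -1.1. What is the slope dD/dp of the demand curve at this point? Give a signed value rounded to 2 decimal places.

-29.12

Ed = (dD/dp)·(p/D) ⇒ dD/dp = Ed·D/p = (-1.1)·6723/254 = -29.1153…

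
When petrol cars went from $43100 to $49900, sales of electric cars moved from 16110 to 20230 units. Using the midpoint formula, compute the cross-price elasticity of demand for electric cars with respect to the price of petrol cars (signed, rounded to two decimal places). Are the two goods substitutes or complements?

%ΔQ_{electric cars} = (20230 − 16110)/avg = 4120/18170 = 0.226747…
%ΔP_{petrol cars} = (49900 − 43100)/avg = 6800/46500 = 0.146236…
E_cross = (4120/18170) / (6800/46500) = 1.5505…
E_cross > 0 ⇒ the goods are substitutes.

1.55; substitutes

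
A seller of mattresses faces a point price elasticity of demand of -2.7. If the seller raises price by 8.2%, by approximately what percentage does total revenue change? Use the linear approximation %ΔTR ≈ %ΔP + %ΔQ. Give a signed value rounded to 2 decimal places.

%ΔQ ≈ Ed × %ΔP = (-2.7) × (+8.2%) = -22.1400%
%ΔTR ≈ %ΔP + %ΔQ = (+8.2%) + (-22.1400%) = -13.9400%

-13.94%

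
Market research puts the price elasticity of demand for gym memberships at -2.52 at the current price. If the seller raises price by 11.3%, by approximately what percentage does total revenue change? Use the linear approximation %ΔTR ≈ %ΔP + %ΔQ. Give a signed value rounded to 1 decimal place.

-17.2%

%ΔQ ≈ Ed × %ΔP = (-2.52) × (+11.3%) = -28.4760%
%ΔTR ≈ %ΔP + %ΔQ = (+11.3%) + (-28.4760%) = -17.1760%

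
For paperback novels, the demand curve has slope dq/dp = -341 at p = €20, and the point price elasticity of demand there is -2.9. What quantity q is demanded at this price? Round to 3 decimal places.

Ed = (dq/dp)·(p/q) ⇒ q = (dq/dp)·p/Ed = (-341)·20/(-2.9) = 2351.72413…

2351.724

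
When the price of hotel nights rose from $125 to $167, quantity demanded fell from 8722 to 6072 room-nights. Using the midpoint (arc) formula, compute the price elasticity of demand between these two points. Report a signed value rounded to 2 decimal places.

-1.25

%ΔQ = (6072 − 8722) / [(8722 + 6072)/2] = -2650/7397 = -0.358253…
%ΔP = (167 − 125) / [(125 + 167)/2] = 42/146 = 0.287671…
Arc Ed = %ΔQ / %ΔP = (-2650/7397) / (42/146) = -1.2453…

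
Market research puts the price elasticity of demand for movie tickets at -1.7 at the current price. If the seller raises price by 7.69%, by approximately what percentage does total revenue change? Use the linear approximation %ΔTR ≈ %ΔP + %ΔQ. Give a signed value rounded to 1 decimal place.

-5.4%

%ΔQ ≈ Ed × %ΔP = (-1.7) × (+7.69%) = -13.0730%
%ΔTR ≈ %ΔP + %ΔQ = (+7.69%) + (-13.0730%) = -5.3830%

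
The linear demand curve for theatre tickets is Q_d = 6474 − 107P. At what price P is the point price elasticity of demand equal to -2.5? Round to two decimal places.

Ed = −107P/(6474 − 107P). Set this equal to -2.5:
107P = 2.5·(6474 − 107P) ⇒ 107P(1 + 2.5) = 2.5·6474
P = 2.5·6474 / (107·3.5) = 43.2176…

43.22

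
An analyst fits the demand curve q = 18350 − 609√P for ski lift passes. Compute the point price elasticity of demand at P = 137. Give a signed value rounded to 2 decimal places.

dq/dP = −609/(2√P) = -26.0152. At P = 137, q = 11221.8.
Ed = (dq/dP)·(P/q) = (-26.0152) × (137/11221.8) = -0.3176…

-0.32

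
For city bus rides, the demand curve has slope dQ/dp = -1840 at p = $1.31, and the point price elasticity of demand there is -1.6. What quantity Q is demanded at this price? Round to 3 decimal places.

1506.500

Ed = (dQ/dp)·(p/Q) ⇒ Q = (dQ/dp)·p/Ed = (-1840)·1.31/(-1.6) = 1506.5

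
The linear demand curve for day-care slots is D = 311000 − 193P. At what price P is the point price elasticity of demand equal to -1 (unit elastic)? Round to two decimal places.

Ed = −193P/(311000 − 193P). Set this equal to -1:
193P = 1·(311000 − 193P) ⇒ 193P(1 + 1) = 1·311000
P = 1·311000 / (193·2) = 805.6994…

805.70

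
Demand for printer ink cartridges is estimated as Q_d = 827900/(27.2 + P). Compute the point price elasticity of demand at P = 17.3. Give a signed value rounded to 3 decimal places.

dQ_d/dP = −827900/(27.2 + P)² = -418.079. At P = 17.3, Q_d = 18604.5.
Ed = (dQ_d/dP)·(P/Q_d) = (-418.079) × (17.3/18604.5) = -0.38876…

-0.389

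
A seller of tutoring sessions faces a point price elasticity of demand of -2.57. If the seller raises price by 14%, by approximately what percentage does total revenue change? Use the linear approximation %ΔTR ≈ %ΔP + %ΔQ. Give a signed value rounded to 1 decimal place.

%ΔQ ≈ Ed × %ΔP = (-2.57) × (+14%) = -35.9800%
%ΔTR ≈ %ΔP + %ΔQ = (+14%) + (-35.9800%) = -21.9800%

-22.0%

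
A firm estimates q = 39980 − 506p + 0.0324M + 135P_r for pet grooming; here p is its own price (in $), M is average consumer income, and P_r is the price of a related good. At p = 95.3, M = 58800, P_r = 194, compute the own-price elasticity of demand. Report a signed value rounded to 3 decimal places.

At the given values, q = 39980 − 506(95.3) + 0.0324(58800) + 135(194) = 19853.32.
∂q/∂p = −506.
E = (-506) × (95.3/19853.32) = -2.42890…

-2.429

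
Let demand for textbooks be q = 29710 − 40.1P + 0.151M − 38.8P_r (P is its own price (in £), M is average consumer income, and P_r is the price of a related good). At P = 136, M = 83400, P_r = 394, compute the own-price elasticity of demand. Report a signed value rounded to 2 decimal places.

-0.25

At the given values, q = 29710 − 40.1(136) + 0.151(83400) − 38.8(394) = 21562.6.
∂q/∂P = −40.1.
E = (-40.1) × (136/21562.6) = -0.2529…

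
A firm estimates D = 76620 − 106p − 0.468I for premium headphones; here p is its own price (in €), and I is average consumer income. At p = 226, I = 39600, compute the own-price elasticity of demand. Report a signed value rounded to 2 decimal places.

At the given values, D = 76620 − 106(226) − 0.468(39600) = 34131.2.
∂D/∂p = −106.
E = (-106) × (226/34131.2) = -0.7018…

-0.70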